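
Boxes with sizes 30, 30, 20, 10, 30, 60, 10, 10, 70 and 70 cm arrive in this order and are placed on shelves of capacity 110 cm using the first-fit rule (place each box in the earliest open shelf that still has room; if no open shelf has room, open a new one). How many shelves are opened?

  30 → shelf 1 (new)  [load 30/110]
  30 → shelf 1  [load 60/110]
  20 → shelf 1  [load 80/110]
  10 → shelf 1  [load 90/110]
  30 → shelf 2 (new)  [load 30/110]
  60 → shelf 2  [load 90/110]
  10 → shelf 1  [load 100/110]
  10 → shelf 1  [load 110/110]
  70 → shelf 3 (new)  [load 70/110]
  70 → shelf 4 (new)  [load 70/110]
4 shelves opened.

4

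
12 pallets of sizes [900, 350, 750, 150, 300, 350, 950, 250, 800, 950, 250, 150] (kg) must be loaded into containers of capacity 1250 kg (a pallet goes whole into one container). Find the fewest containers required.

5

Total = 950 + 950 + 900 + 800 + 750 + 350 + 350 + 300 + 250 + 250 + 150 + 150 = 6150 kg.
Lower bound: ⌈6150/1250⌉ = 5 containers.
A packing using 5 containers:
  container 1: 950 + 300 = 1250
  container 2: 950 + 150 + 150 = 1250
  container 3: 900 + 350 = 1250
  container 4: 800 + 350 = 1150
  container 5: 750 + 250 + 250 = 1250
This matches the lower bound, so 5 is optimal.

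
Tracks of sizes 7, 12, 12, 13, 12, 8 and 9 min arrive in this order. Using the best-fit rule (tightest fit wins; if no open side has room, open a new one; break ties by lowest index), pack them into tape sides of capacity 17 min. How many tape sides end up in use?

6

  7 → side 1 (new)  [load 7/17]
  12 → side 2 (new)  [load 12/17]
  12 → side 3 (new)  [load 12/17]
  13 → side 4 (new)  [load 13/17]
  12 → side 5 (new)  [load 12/17]
  8 → side 1  [load 15/17]
  9 → side 6 (new)  [load 9/17]
6 tape sides opened.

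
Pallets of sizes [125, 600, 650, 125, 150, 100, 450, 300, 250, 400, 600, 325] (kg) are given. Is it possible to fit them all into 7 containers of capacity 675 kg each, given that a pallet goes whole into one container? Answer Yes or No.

A valid assignment using 7 containers:
  container 1: 650 = 650
  container 2: 600 = 600
  container 3: 600 = 600
  container 4: 450 + 150 = 600
  container 5: 400 + 250 = 650
  container 6: 325 + 300 = 625
  container 7: 125 + 125 + 100 = 350
Every load is within 675 kg, so 7 containers suffice.

Yes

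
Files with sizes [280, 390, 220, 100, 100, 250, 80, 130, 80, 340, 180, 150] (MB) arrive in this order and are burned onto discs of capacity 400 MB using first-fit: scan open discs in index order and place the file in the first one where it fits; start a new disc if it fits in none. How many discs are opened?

7

  280 → disc 1 (new)  [load 280/400]
  390 → disc 2 (new)  [load 390/400]
  220 → disc 3 (new)  [load 220/400]
  100 → disc 1  [load 380/400]
  100 → disc 3  [load 320/400]
  250 → disc 4 (new)  [load 250/400]
  80 → disc 3  [load 400/400]
  130 → disc 4  [load 380/400]
  80 → disc 5 (new)  [load 80/400]
  340 → disc 6 (new)  [load 340/400]
  180 → disc 5  [load 260/400]
  150 → disc 7 (new)  [load 150/400]
7 discs opened.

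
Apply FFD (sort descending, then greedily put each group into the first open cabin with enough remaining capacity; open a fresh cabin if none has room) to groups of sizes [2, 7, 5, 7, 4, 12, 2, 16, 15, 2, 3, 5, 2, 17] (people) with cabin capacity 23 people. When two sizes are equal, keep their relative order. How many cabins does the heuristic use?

5

Sorted descending: 17, 16, 15, 12, 7, 7, 5, 5, 4, 3, 2, 2, 2, 2.
  17 → cabin 1 (new)  [load 17/23]
  16 → cabin 2 (new)  [load 16/23]
  15 → cabin 3 (new)  [load 15/23]
  12 → cabin 4 (new)  [load 12/23]
  7 → cabin 2  [load 23/23]
  7 → cabin 3  [load 22/23]
  5 → cabin 1  [load 22/23]
  5 → cabin 4  [load 17/23]
  4 → cabin 4  [load 21/23]
  3 → cabin 5 (new)  [load 3/23]
  2 → cabin 4  [load 23/23]
  2 → cabin 5  [load 5/23]
  2 → cabin 5  [load 7/23]
  2 → cabin 5  [load 9/23]
5 cabins opened.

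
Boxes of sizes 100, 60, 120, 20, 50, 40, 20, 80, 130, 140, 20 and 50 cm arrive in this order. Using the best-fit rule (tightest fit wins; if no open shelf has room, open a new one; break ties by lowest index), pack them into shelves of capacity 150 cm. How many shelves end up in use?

  100 → shelf 1 (new)  [load 100/150]
  60 → shelf 2 (new)  [load 60/150]
  120 → shelf 3 (new)  [load 120/150]
  20 → shelf 3  [load 140/150]
  50 → shelf 1  [load 150/150]
  40 → shelf 2  [load 100/150]
  20 → shelf 2  [load 120/150]
  80 → shelf 4 (new)  [load 80/150]
  130 → shelf 5 (new)  [load 130/150]
  140 → shelf 6 (new)  [load 140/150]
  20 → shelf 5  [load 150/150]
  50 → shelf 4  [load 130/150]
6 shelves opened.

6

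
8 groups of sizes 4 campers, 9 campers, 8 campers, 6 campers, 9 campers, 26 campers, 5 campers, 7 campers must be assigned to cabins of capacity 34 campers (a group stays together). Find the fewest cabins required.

3

Total = 26 + 9 + 9 + 8 + 7 + 6 + 5 + 4 = 74 campers.
Lower bound: ⌈74/34⌉ = 3 cabins.
A packing using 3 cabins:
  cabin 1: 26 + 8 = 34
  cabin 2: 9 + 9 + 7 + 6 = 31
  cabin 3: 5 + 4 = 9
This matches the lower bound, so 3 is optimal.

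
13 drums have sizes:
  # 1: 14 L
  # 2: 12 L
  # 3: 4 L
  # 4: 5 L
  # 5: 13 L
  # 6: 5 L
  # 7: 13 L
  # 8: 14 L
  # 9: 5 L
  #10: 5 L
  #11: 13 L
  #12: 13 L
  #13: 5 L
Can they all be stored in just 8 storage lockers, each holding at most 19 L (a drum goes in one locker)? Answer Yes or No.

Yes

A valid assignment using 7 storage lockers:
  locker 1: 14 + 5 = 19
  locker 2: 14 + 5 = 19
  locker 3: 13 + 5 = 18
  locker 4: 13 + 5 = 18
  locker 5: 13 + 5 = 18
  locker 6: 13 + 4 = 17
  locker 7: 12 = 12
That uses only 7 ≤ 8, so 8 storage lockers are enough.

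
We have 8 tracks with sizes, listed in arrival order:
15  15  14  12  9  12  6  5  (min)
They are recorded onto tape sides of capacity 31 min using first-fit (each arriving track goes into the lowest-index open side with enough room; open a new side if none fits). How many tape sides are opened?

3

  15 → side 1 (new)  [load 15/31]
  15 → side 1  [load 30/31]
  14 → side 2 (new)  [load 14/31]
  12 → side 2  [load 26/31]
  9 → side 3 (new)  [load 9/31]
  12 → side 3  [load 21/31]
  6 → side 3  [load 27/31]
  5 → side 2  [load 31/31]
3 tape sides opened.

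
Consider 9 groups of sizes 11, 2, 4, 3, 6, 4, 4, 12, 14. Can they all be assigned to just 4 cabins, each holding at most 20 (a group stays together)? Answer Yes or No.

A valid assignment using 3 cabins:
  cabin 1: 14 + 6 = 20
  cabin 2: 12 + 4 + 4 = 20
  cabin 3: 11 + 4 + 3 + 2 = 20
That uses only 3 ≤ 4, so 4 cabins are enough.

Yes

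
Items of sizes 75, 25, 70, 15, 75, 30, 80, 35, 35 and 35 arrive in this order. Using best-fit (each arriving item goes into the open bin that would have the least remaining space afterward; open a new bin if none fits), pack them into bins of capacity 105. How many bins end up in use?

  75 → bin 1 (new)  [load 75/105]
  25 → bin 1  [load 100/105]
  70 → bin 2 (new)  [load 70/105]
  15 → bin 2  [load 85/105]
  75 → bin 3 (new)  [load 75/105]
  30 → bin 3  [load 105/105]
  80 → bin 4 (new)  [load 80/105]
  35 → bin 5 (new)  [load 35/105]
  35 → bin 5  [load 70/105]
  35 → bin 5  [load 105/105]
5 bins opened.

5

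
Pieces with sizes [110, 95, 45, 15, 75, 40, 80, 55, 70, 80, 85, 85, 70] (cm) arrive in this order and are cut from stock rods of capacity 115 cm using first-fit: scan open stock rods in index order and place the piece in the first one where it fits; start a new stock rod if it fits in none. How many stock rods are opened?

  110 → stock rod 1 (new)  [load 110/115]
  95 → stock rod 2 (new)  [load 95/115]
  45 → stock rod 3 (new)  [load 45/115]
  15 → stock rod 2  [load 110/115]
  75 → stock rod 4 (new)  [load 75/115]
  40 → stock rod 3  [load 85/115]
  80 → stock rod 5 (new)  [load 80/115]
  55 → stock rod 6 (new)  [load 55/115]
  70 → stock rod 7 (new)  [load 70/115]
  80 → stock rod 8 (new)  [load 80/115]
  85 → stock rod 9 (new)  [load 85/115]
  85 → stock rod 10 (new)  [load 85/115]
  70 → stock rod 11 (new)  [load 70/115]
11 stock rods opened.

11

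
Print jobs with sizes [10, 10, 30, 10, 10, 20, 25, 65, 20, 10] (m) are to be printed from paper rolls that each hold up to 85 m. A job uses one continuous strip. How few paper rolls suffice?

3

Total = 65 + 30 + 25 + 20 + 20 + 10 + 10 + 10 + 10 + 10 = 210 m.
Lower bound: ⌈210/85⌉ = 3 paper rolls.
A packing using 3 paper rolls:
  roll 1: 65 + 20 = 85
  roll 2: 30 + 25 + 20 + 10 = 85
  roll 3: 10 + 10 + 10 + 10 = 40
This matches the lower bound, so 3 is optimal.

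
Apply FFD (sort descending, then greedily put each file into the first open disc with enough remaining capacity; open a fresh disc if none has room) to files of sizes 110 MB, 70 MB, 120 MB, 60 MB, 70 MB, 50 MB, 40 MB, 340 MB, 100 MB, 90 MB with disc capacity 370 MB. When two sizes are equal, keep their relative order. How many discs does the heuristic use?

3

Sorted descending: 340, 120, 110, 100, 90, 70, 70, 60, 50, 40.
  340 → disc 1 (new)  [load 340/370]
  120 → disc 2 (new)  [load 120/370]
  110 → disc 2  [load 230/370]
  100 → disc 2  [load 330/370]
  90 → disc 3 (new)  [load 90/370]
  70 → disc 3  [load 160/370]
  70 → disc 3  [load 230/370]
  60 → disc 3  [load 290/370]
  50 → disc 3  [load 340/370]
  40 → disc 2  [load 370/370]
3 discs opened.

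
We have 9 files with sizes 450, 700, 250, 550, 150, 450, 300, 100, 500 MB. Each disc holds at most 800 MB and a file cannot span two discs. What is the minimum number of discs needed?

Total = 700 + 550 + 500 + 450 + 450 + 300 + 250 + 150 + 100 = 3450 MB.
Lower bound: ⌈3450/800⌉ = 5 discs.
A packing using 5 discs:
  disc 1: 700 + 100 = 800
  disc 2: 550 + 250 = 800
  disc 3: 500 + 300 = 800
  disc 4: 450 + 150 = 600
  disc 5: 450 = 450
This matches the lower bound, so 5 is optimal.

5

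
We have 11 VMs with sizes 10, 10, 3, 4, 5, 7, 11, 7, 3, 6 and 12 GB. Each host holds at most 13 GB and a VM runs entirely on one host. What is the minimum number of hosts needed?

7

Total = 12 + 11 + 10 + 10 + 7 + 7 + 6 + 5 + 4 + 3 + 3 = 78 GB.
Lower bound: ⌈78/13⌉ = 6 hosts.
A packing using 7 hosts:
  host 1: 12 = 12
  host 2: 11 = 11
  host 3: 10 + 3 = 13
  host 4: 10 + 3 = 13
  host 5: 7 + 6 = 13
  host 6: 7 + 5 = 12
  host 7: 4 = 4
No arrangement into 6 hosts stays within capacity, so 7 is optimal.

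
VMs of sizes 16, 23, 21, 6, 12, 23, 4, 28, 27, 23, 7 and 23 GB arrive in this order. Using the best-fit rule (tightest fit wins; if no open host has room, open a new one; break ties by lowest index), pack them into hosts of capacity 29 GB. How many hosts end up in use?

8

  16 → host 1 (new)  [load 16/29]
  23 → host 2 (new)  [load 23/29]
  21 → host 3 (new)  [load 21/29]
  6 → host 2  [load 29/29]
  12 → host 1  [load 28/29]
  23 → host 4 (new)  [load 23/29]
  4 → host 4  [load 27/29]
  28 → host 5 (new)  [load 28/29]
  27 → host 6 (new)  [load 27/29]
  23 → host 7 (new)  [load 23/29]
  7 → host 3  [load 28/29]
  23 → host 8 (new)  [load 23/29]
8 hosts opened.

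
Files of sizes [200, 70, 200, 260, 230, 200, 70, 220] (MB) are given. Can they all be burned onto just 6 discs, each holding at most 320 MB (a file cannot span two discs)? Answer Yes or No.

Yes

A valid assignment using 6 discs:
  disc 1: 260 = 260
  disc 2: 230 + 70 = 300
  disc 3: 220 + 70 = 290
  disc 4: 200 = 200
  disc 5: 200 = 200
  disc 6: 200 = 200
Every load is within 320 MB, so 6 discs suffice.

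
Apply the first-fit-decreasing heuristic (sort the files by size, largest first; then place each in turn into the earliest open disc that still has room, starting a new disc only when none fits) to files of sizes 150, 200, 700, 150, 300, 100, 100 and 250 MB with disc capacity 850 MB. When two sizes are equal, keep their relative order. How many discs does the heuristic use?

Sorted descending: 700, 300, 250, 200, 150, 150, 100, 100.
  700 → disc 1 (new)  [load 700/850]
  300 → disc 2 (new)  [load 300/850]
  250 → disc 2  [load 550/850]
  200 → disc 2  [load 750/850]
  150 → disc 1  [load 850/850]
  150 → disc 3 (new)  [load 150/850]
  100 → disc 2  [load 850/850]
  100 → disc 3  [load 250/850]
3 discs opened.

3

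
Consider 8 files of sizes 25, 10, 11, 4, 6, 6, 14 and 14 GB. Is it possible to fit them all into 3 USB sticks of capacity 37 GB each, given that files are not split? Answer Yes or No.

A valid assignment using 3 USB sticks:
  USB stick 1: 25 + 11 = 36
  USB stick 2: 14 + 14 + 6 = 34
  USB stick 3: 10 + 6 + 4 = 20
Every load is within 37 GB, so 3 USB sticks suffice.

Yes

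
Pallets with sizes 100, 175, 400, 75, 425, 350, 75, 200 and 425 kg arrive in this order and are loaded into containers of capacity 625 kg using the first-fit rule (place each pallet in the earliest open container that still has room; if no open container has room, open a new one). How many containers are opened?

5

  100 → container 1 (new)  [load 100/625]
  175 → container 1  [load 275/625]
  400 → container 2 (new)  [load 400/625]
  75 → container 1  [load 350/625]
  425 → container 3 (new)  [load 425/625]
  350 → container 4 (new)  [load 350/625]
  75 → container 1  [load 425/625]
  200 → container 1  [load 625/625]
  425 → container 5 (new)  [load 425/625]
5 containers opened.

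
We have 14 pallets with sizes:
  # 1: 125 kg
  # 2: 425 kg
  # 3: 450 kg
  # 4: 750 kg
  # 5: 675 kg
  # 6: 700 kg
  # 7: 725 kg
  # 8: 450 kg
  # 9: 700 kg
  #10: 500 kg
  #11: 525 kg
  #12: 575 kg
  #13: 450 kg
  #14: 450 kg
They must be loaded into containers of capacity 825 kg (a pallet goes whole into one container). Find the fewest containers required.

Total = 750 + 725 + 700 + 700 + 675 + 575 + 525 + 500 + 450 + 450 + 450 + 450 + 425 + 125 = 7500 kg.
Lower bound: ⌈7500/825⌉ = 10 containers.
Also, 13 pallets each exceed 825/2 kg, and no two of those can share a container, so at least 13 containers are needed.
A packing using 13 containers:
  container 1: 750 = 750
  container 2: 725 = 725
  container 3: 700 + 125 = 825
  container 4: 700 = 700
  container 5: 675 = 675
  container 6: 575 = 575
  container 7: 525 = 525
  container 8: 500 = 500
  container 9: 450 = 450
  container 10: 450 = 450
  container 11: 450 = 450
  container 12: 450 = 450
  container 13: 425 = 425
This matches the lower bound, so 13 is optimal.

13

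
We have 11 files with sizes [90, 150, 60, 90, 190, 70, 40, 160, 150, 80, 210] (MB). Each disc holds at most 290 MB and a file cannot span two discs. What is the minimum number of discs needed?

Total = 210 + 190 + 160 + 150 + 150 + 90 + 90 + 80 + 70 + 60 + 40 = 1290 MB.
Lower bound: ⌈1290/290⌉ = 5 discs.
A packing using 5 discs:
  disc 1: 210 + 80 = 290
  disc 2: 190 + 90 = 280
  disc 3: 160 + 90 + 40 = 290
  disc 4: 150 + 70 + 60 = 280
  disc 5: 150 = 150
This matches the lower bound, so 5 is optimal.

5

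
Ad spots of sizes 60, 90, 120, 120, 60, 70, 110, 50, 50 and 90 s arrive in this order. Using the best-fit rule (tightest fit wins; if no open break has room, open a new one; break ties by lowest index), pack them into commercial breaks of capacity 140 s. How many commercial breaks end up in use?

7

  60 → break 1 (new)  [load 60/140]
  90 → break 2 (new)  [load 90/140]
  120 → break 3 (new)  [load 120/140]
  120 → break 4 (new)  [load 120/140]
  60 → break 1  [load 120/140]
  70 → break 5 (new)  [load 70/140]
  110 → break 6 (new)  [load 110/140]
  50 → break 2  [load 140/140]
  50 → break 5  [load 120/140]
  90 → break 7 (new)  [load 90/140]
7 commercial breaks opened.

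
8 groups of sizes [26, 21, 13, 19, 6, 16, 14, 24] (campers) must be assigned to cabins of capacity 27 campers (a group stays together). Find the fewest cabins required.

Total = 26 + 24 + 21 + 19 + 16 + 14 + 13 + 6 = 139 campers.
Lower bound: ⌈139/27⌉ = 6 cabins.
A packing using 6 cabins:
  cabin 1: 26 = 26
  cabin 2: 24 = 24
  cabin 3: 21 + 6 = 27
  cabin 4: 19 = 19
  cabin 5: 16 = 16
  cabin 6: 14 + 13 = 27
This matches the lower bound, so 6 is optimal.

6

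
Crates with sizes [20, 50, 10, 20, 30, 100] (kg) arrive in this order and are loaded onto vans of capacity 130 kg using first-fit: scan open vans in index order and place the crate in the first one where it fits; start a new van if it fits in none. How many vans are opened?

  20 → van 1 (new)  [load 20/130]
  50 → van 1  [load 70/130]
  10 → van 1  [load 80/130]
  20 → van 1  [load 100/130]
  30 → van 1  [load 130/130]
  100 → van 2 (new)  [load 100/130]
2 vans opened.

2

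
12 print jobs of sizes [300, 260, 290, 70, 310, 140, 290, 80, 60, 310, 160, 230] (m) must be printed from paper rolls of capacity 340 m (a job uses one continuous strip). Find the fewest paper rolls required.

Total = 310 + 310 + 300 + 290 + 290 + 260 + 230 + 160 + 140 + 80 + 70 + 60 = 2500 m.
Lower bound: ⌈2500/340⌉ = 8 paper rolls.
A packing using 9 paper rolls:
  roll 1: 310 = 310
  roll 2: 310 = 310
  roll 3: 300 = 300
  roll 4: 290 = 290
  roll 5: 290 = 290
  roll 6: 260 + 80 = 340
  roll 7: 230 + 70 = 300
  roll 8: 160 + 140 = 300
  roll 9: 60 = 60
No arrangement into 8 paper rolls stays within capacity, so 9 is optimal.

9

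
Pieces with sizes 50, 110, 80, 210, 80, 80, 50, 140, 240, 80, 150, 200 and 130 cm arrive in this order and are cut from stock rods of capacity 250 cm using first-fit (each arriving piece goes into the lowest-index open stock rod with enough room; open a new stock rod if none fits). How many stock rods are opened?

8

  50 → stock rod 1 (new)  [load 50/250]
  110 → stock rod 1  [load 160/250]
  80 → stock rod 1  [load 240/250]
  210 → stock rod 2 (new)  [load 210/250]
  80 → stock rod 3 (new)  [load 80/250]
  80 → stock rod 3  [load 160/250]
  50 → stock rod 3  [load 210/250]
  140 → stock rod 4 (new)  [load 140/250]
  240 → stock rod 5 (new)  [load 240/250]
  80 → stock rod 4  [load 220/250]
  150 → stock rod 6 (new)  [load 150/250]
  200 → stock rod 7 (new)  [load 200/250]
  130 → stock rod 8 (new)  [load 130/250]
8 stock rods opened.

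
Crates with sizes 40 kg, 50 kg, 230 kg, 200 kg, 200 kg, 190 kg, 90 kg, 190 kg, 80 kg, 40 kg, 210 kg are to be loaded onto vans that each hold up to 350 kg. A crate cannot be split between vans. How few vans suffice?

Total = 230 + 210 + 200 + 200 + 190 + 190 + 90 + 80 + 50 + 40 + 40 = 1520 kg.
Lower bound: ⌈1520/350⌉ = 5 vans.
Also, 6 crates each exceed 175 kg, and no two of those can share a van, so at least 6 vans are needed.
A packing using 6 vans:
  van 1: 230 + 90 = 320
  van 2: 210 + 80 + 50 = 340
  van 3: 200 + 40 + 40 = 280
  van 4: 200 = 200
  van 5: 190 = 190
  van 6: 190 = 190
This matches the lower bound, so 6 is optimal.

6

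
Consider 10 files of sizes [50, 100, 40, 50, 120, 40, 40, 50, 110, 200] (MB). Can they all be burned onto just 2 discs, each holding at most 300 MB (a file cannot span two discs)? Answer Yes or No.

No

Total = 800 MB; ⌈800/300⌉ = 3.
At least 3 discs are required, but only 2 are allowed.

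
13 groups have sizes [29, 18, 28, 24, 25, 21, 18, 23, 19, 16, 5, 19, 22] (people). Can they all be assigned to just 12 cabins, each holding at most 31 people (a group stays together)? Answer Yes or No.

A valid assignment using 12 cabins:
  cabin 1: 29 = 29
  cabin 2: 28 = 28
  cabin 3: 25 + 5 = 30
  cabin 4: 24 = 24
  cabin 5: 23 = 23
  cabin 6: 22 = 22
  cabin 7: 21 = 21
  cabin 8: 19 = 19
  cabin 9: 19 = 19
  cabin 10: 18 = 18
  cabin 11: 18 = 18
  cabin 12: 16 = 16
Every load is within 31 people, so 12 cabins suffice.

Yes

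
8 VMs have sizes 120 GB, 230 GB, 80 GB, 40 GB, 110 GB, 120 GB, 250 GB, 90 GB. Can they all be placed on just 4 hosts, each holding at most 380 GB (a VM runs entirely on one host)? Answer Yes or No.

Yes

A valid assignment using 3 hosts:
  host 1: 250 + 120 = 370
  host 2: 230 + 120 = 350
  host 3: 110 + 90 + 80 + 40 = 320
That uses only 3 ≤ 4, so 4 hosts are enough.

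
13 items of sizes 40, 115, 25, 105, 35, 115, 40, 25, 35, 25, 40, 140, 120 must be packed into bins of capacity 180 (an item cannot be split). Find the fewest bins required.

5

Total = 140 + 120 + 115 + 115 + 105 + 40 + 40 + 40 + 35 + 35 + 25 + 25 + 25 = 860.
Lower bound: ⌈860/180⌉ = 5 bins.
A packing using 5 bins:
  bin 1: 140 + 40 = 180
  bin 2: 120 + 40 = 160
  bin 3: 115 + 40 + 25 = 180
  bin 4: 115 + 35 + 25 = 175
  bin 5: 105 + 35 + 25 = 165
This matches the lower bound, so 5 is optimal.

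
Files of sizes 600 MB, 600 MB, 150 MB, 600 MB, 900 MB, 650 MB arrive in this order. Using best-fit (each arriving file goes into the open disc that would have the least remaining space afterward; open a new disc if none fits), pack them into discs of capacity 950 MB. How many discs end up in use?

5

  600 → disc 1 (new)  [load 600/950]
  600 → disc 2 (new)  [load 600/950]
  150 → disc 1  [load 750/950]
  600 → disc 3 (new)  [load 600/950]
  900 → disc 4 (new)  [load 900/950]
  650 → disc 5 (new)  [load 650/950]
5 discs opened.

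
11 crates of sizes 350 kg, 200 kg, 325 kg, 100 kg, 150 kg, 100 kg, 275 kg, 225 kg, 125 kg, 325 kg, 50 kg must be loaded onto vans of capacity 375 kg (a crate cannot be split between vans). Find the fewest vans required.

7

Total = 350 + 325 + 325 + 275 + 225 + 200 + 150 + 125 + 100 + 100 + 50 = 2225 kg.
Lower bound: ⌈2225/375⌉ = 6 vans.
A packing using 7 vans:
  van 1: 350 = 350
  van 2: 325 + 50 = 375
  van 3: 325 = 325
  van 4: 275 + 100 = 375
  van 5: 225 + 150 = 375
  van 6: 200 + 125 = 325
  van 7: 100 = 100
No arrangement into 6 vans stays within capacity, so 7 is optimal.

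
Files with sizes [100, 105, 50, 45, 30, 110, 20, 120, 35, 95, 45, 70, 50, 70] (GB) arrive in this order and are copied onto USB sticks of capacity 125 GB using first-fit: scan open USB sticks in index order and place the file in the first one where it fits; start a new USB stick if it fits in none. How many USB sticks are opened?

  100 → USB stick 1 (new)  [load 100/125]
  105 → USB stick 2 (new)  [load 105/125]
  50 → USB stick 3 (new)  [load 50/125]
  45 → USB stick 3  [load 95/125]
  30 → USB stick 3  [load 125/125]
  110 → USB stick 4 (new)  [load 110/125]
  20 → USB stick 1  [load 120/125]
  120 → USB stick 5 (new)  [load 120/125]
  35 → USB stick 6 (new)  [load 35/125]
  95 → USB stick 7 (new)  [load 95/125]
  45 → USB stick 6  [load 80/125]
  70 → USB stick 8 (new)  [load 70/125]
  50 → USB stick 8  [load 120/125]
  70 → USB stick 9 (new)  [load 70/125]
9 USB sticks opened.

9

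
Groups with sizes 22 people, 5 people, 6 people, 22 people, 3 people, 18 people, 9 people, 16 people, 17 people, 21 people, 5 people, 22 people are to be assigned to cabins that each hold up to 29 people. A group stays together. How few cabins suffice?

7

Total = 22 + 22 + 22 + 21 + 18 + 17 + 16 + 9 + 6 + 5 + 5 + 3 = 166 people.
Lower bound: ⌈166/29⌉ = 6 cabins.
Also, 7 groups each exceed 29/2 people, and no two of those can share a cabin, so at least 7 cabins are needed.
A packing using 7 cabins:
  cabin 1: 22 + 6 = 28
  cabin 2: 22 + 5 = 27
  cabin 3: 22 + 5 = 27
  cabin 4: 21 + 3 = 24
  cabin 5: 18 + 9 = 27
  cabin 6: 17 = 17
  cabin 7: 16 = 16
This matches the lower bound, so 7 is optimal.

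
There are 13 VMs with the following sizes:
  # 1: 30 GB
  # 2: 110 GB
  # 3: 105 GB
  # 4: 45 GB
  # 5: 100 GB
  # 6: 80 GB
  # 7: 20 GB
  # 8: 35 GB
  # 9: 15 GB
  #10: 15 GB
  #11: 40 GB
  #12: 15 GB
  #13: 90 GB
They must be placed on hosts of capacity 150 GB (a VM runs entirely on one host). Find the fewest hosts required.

Total = 110 + 105 + 100 + 90 + 80 + 45 + 40 + 35 + 30 + 20 + 15 + 15 + 15 = 700 GB.
Lower bound: ⌈700/150⌉ = 5 hosts.
A packing using 5 hosts:
  host 1: 110 + 40 = 150
  host 2: 105 + 45 = 150
  host 3: 100 + 35 + 15 = 150
  host 4: 90 + 30 + 20 = 140
  host 5: 80 + 15 + 15 = 110
This matches the lower bound, so 5 is optimal.

5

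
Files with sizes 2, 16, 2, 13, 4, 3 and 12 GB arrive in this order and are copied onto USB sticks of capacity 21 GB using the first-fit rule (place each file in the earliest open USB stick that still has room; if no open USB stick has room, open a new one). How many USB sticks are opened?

  2 → USB stick 1 (new)  [load 2/21]
  16 → USB stick 1  [load 18/21]
  2 → USB stick 1  [load 20/21]
  13 → USB stick 2 (new)  [load 13/21]
  4 → USB stick 2  [load 17/21]
  3 → USB stick 2  [load 20/21]
  12 → USB stick 3 (new)  [load 12/21]
3 USB sticks opened.

3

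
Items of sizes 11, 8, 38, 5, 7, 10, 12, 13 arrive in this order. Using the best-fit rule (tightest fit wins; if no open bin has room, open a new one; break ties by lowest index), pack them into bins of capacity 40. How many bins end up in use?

  11 → bin 1 (new)  [load 11/40]
  8 → bin 1  [load 19/40]
  38 → bin 2 (new)  [load 38/40]
  5 → bin 1  [load 24/40]
  7 → bin 1  [load 31/40]
  10 → bin 3 (new)  [load 10/40]
  12 → bin 3  [load 22/40]
  13 → bin 3  [load 35/40]
3 bins opened.

3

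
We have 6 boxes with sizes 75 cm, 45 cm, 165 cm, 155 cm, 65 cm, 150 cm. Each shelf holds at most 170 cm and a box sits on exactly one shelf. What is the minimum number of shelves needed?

Total = 165 + 155 + 150 + 75 + 65 + 45 = 655 cm.
Lower bound: ⌈655/170⌉ = 4 shelves.
A packing using 5 shelves:
  shelf 1: 165 = 165
  shelf 2: 155 = 155
  shelf 3: 150 = 150
  shelf 4: 75 + 65 = 140
  shelf 5: 45 = 45
No arrangement into 4 shelves stays within capacity, so 5 is optimal.

5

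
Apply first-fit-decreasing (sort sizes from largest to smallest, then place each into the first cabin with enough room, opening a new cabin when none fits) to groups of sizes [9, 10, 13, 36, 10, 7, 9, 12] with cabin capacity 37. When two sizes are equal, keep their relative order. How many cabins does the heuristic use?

Sorted descending: 36, 13, 12, 10, 10, 9, 9, 7.
  36 → cabin 1 (new)  [load 36/37]
  13 → cabin 2 (new)  [load 13/37]
  12 → cabin 2  [load 25/37]
  10 → cabin 2  [load 35/37]
  10 → cabin 3 (new)  [load 10/37]
  9 → cabin 3  [load 19/37]
  9 → cabin 3  [load 28/37]
  7 → cabin 3  [load 35/37]
3 cabins opened.

3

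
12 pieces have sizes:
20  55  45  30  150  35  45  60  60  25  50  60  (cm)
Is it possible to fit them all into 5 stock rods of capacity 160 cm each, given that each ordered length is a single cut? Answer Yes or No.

A valid assignment using 5 stock rods:
  stock rod 1: 150 = 150
  stock rod 2: 60 + 60 + 35 = 155
  stock rod 3: 60 + 55 + 45 = 160
  stock rod 4: 50 + 45 + 30 + 25 = 150
  stock rod 5: 20 = 20
Every load is within 160 cm, so 5 stock rods suffice.

Yes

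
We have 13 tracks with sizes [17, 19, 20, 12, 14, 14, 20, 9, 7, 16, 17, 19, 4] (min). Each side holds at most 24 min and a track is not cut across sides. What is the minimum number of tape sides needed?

10

Total = 20 + 20 + 19 + 19 + 17 + 17 + 16 + 14 + 14 + 12 + 9 + 7 + 4 = 188 min.
Lower bound: ⌈188/24⌉ = 8 tape sides.
Also, 9 tracks each exceed 12 min, and no two of those can share a side, so at least 9 tape sides are needed.
A packing using 10 tape sides:
  side 1: 20 + 4 = 24
  side 2: 20 = 20
  side 3: 19 = 19
  side 4: 19 = 19
  side 5: 17 + 7 = 24
  side 6: 17 = 17
  side 7: 16 = 16
  side 8: 14 + 9 = 23
  side 9: 14 = 14
  side 10: 12 = 12
No arrangement into 9 tape sides stays within capacity, so 10 is optimal.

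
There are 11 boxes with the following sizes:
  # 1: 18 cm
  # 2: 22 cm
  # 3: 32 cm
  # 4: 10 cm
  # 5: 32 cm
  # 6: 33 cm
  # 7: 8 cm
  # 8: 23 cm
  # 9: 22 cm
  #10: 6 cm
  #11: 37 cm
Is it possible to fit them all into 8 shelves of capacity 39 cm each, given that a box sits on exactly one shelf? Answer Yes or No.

A valid assignment using 8 shelves:
  shelf 1: 37 = 37
  shelf 2: 33 + 6 = 39
  shelf 3: 32 = 32
  shelf 4: 32 = 32
  shelf 5: 23 + 10 = 33
  shelf 6: 22 + 8 = 30
  shelf 7: 22 = 22
  shelf 8: 18 = 18
Every load is within 39 cm, so 8 shelves suffice.

Yes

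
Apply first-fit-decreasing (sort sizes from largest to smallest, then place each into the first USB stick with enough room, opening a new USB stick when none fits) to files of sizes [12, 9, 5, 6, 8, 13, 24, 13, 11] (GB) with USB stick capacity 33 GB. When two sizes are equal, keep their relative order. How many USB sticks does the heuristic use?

Sorted descending: 24, 13, 13, 12, 11, 9, 8, 6, 5.
  24 → USB stick 1 (new)  [load 24/33]
  13 → USB stick 2 (new)  [load 13/33]
  13 → USB stick 2  [load 26/33]
  12 → USB stick 3 (new)  [load 12/33]
  11 → USB stick 3  [load 23/33]
  9 → USB stick 1  [load 33/33]
  8 → USB stick 3  [load 31/33]
  6 → USB stick 2  [load 32/33]
  5 → USB stick 4 (new)  [load 5/33]
4 USB sticks opened.

4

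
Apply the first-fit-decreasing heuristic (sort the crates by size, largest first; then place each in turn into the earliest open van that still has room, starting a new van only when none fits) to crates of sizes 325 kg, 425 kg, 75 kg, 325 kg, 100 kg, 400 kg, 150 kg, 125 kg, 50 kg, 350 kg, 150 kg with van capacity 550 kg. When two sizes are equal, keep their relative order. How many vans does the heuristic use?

Sorted descending: 425, 400, 350, 325, 325, 150, 150, 125, 100, 75, 50.
  425 → van 1 (new)  [load 425/550]
  400 → van 2 (new)  [load 400/550]
  350 → van 3 (new)  [load 350/550]
  325 → van 4 (new)  [load 325/550]
  325 → van 5 (new)  [load 325/550]
  150 → van 2  [load 550/550]
  150 → van 3  [load 500/550]
  125 → van 1  [load 550/550]
  100 → van 4  [load 425/550]
  75 → van 4  [load 500/550]
  50 → van 3  [load 550/550]
5 vans opened.

5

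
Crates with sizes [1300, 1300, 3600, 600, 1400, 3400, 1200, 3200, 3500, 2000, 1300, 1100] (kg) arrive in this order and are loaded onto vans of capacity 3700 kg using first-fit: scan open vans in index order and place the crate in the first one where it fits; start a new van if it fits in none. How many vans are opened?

7

  1300 → van 1 (new)  [load 1300/3700]
  1300 → van 1  [load 2600/3700]
  3600 → van 2 (new)  [load 3600/3700]
  600 → van 1  [load 3200/3700]
  1400 → van 3 (new)  [load 1400/3700]
  3400 → van 4 (new)  [load 3400/3700]
  1200 → van 3  [load 2600/3700]
  3200 → van 5 (new)  [load 3200/3700]
  3500 → van 6 (new)  [load 3500/3700]
  2000 → van 7 (new)  [load 2000/3700]
  1300 → van 7  [load 3300/3700]
  1100 → van 3  [load 3700/3700]
7 vans opened.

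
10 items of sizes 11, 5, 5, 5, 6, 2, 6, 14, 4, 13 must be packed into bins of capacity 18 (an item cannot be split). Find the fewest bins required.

Total = 14 + 13 + 11 + 6 + 6 + 5 + 5 + 5 + 4 + 2 = 71.
Lower bound: ⌈71/18⌉ = 4 bins.
A packing using 4 bins:
  bin 1: 14 + 4 = 18
  bin 2: 13 + 5 = 18
  bin 3: 11 + 6 = 17
  bin 4: 6 + 5 + 5 + 2 = 18
This matches the lower bound, so 4 is optimal.

4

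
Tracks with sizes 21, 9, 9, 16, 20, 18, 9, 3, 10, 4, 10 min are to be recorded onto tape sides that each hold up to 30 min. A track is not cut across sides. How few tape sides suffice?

Total = 21 + 20 + 18 + 16 + 10 + 10 + 9 + 9 + 9 + 4 + 3 = 129 min.
Lower bound: ⌈129/30⌉ = 5 tape sides.
A packing using 5 tape sides:
  side 1: 21 + 9 = 30
  side 2: 20 + 10 = 30
  side 3: 18 + 10 = 28
  side 4: 16 + 9 + 4 = 29
  side 5: 9 + 3 = 12
This matches the lower bound, so 5 is optimal.

5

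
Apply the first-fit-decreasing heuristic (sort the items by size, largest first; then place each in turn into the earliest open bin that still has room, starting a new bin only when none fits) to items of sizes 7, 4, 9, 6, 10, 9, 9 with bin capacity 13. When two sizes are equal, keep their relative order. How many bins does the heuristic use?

5

Sorted descending: 10, 9, 9, 9, 7, 6, 4.
  10 → bin 1 (new)  [load 10/13]
  9 → bin 2 (new)  [load 9/13]
  9 → bin 3 (new)  [load 9/13]
  9 → bin 4 (new)  [load 9/13]
  7 → bin 5 (new)  [load 7/13]
  6 → bin 5  [load 13/13]
  4 → bin 2  [load 13/13]
5 bins opened.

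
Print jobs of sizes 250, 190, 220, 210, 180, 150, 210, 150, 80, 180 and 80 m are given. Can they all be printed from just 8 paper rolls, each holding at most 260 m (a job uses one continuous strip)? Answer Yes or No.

No

Total = 1900 m; ⌈1900/260⌉ = 8.
9 print jobs each exceed half the capacity and cannot share a roll, forcing at least 9 paper rolls.
At least 9 paper rolls are required, but only 8 are allowed.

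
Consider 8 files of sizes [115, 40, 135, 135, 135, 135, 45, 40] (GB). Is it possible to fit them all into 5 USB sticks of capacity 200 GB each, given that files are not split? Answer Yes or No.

Yes

A valid assignment using 5 USB sticks:
  USB stick 1: 135 + 45 = 180
  USB stick 2: 135 + 40 = 175
  USB stick 3: 135 + 40 = 175
  USB stick 4: 135 = 135
  USB stick 5: 115 = 115
Every load is within 200 GB, so 5 USB sticks suffice.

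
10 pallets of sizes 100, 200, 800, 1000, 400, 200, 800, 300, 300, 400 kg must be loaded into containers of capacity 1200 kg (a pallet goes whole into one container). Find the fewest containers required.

4

Total = 1000 + 800 + 800 + 400 + 400 + 300 + 300 + 200 + 200 + 100 = 4500 kg.
Lower bound: ⌈4500/1200⌉ = 4 containers.
A packing using 4 containers:
  container 1: 1000 + 200 = 1200
  container 2: 800 + 400 = 1200
  container 3: 800 + 400 = 1200
  container 4: 300 + 300 + 200 + 100 = 900
This matches the lower bound, so 4 is optimal.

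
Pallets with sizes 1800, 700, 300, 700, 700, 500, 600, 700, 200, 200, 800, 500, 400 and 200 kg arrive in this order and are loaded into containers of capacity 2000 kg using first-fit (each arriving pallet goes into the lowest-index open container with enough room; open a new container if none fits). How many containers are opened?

  1800 → container 1 (new)  [load 1800/2000]
  700 → container 2 (new)  [load 700/2000]
  300 → container 2  [load 1000/2000]
  700 → container 2  [load 1700/2000]
  700 → container 3 (new)  [load 700/2000]
  500 → container 3  [load 1200/2000]
  600 → container 3  [load 1800/2000]
  700 → container 4 (new)  [load 700/2000]
  200 → container 1  [load 2000/2000]
  200 → container 2  [load 1900/2000]
  800 → container 4  [load 1500/2000]
  500 → container 4  [load 2000/2000]
  400 → container 5 (new)  [load 400/2000]
  200 → container 3  [load 2000/2000]
5 containers opened.

5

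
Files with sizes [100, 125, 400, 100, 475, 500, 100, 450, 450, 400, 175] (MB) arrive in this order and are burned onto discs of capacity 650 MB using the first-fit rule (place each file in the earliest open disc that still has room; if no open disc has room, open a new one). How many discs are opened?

  100 → disc 1 (new)  [load 100/650]
  125 → disc 1  [load 225/650]
  400 → disc 1  [load 625/650]
  100 → disc 2 (new)  [load 100/650]
  475 → disc 2  [load 575/650]
  500 → disc 3 (new)  [load 500/650]
  100 → disc 3  [load 600/650]
  450 → disc 4 (new)  [load 450/650]
  450 → disc 5 (new)  [load 450/650]
  400 → disc 6 (new)  [load 400/650]
  175 → disc 4  [load 625/650]
6 discs opened.

6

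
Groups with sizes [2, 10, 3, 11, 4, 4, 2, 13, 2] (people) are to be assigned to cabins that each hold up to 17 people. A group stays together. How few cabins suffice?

Total = 13 + 11 + 10 + 4 + 4 + 3 + 2 + 2 + 2 = 51 people.
Lower bound: ⌈51/17⌉ = 3 cabins.
A packing using 3 cabins:
  cabin 1: 13 + 4 = 17
  cabin 2: 11 + 4 + 2 = 17
  cabin 3: 10 + 3 + 2 + 2 = 17
This matches the lower bound, so 3 is optimal.

3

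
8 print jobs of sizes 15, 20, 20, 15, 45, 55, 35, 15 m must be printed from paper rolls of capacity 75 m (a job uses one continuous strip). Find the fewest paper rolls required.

3

Total = 55 + 45 + 35 + 20 + 20 + 15 + 15 + 15 = 220 m.
Lower bound: ⌈220/75⌉ = 3 paper rolls.
A packing using 3 paper rolls:
  roll 1: 55 + 20 = 75
  roll 2: 45 + 15 + 15 = 75
  roll 3: 35 + 20 + 15 = 70
This matches the lower bound, so 3 is optimal.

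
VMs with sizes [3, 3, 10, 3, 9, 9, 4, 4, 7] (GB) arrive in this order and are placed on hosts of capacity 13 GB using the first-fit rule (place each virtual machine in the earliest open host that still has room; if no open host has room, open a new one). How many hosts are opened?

  3 → host 1 (new)  [load 3/13]
  3 → host 1  [load 6/13]
  10 → host 2 (new)  [load 10/13]
  3 → host 1  [load 9/13]
  9 → host 3 (new)  [load 9/13]
  9 → host 4 (new)  [load 9/13]
  4 → host 1  [load 13/13]
  4 → host 3  [load 13/13]
  7 → host 5 (new)  [load 7/13]
5 hosts opened.

5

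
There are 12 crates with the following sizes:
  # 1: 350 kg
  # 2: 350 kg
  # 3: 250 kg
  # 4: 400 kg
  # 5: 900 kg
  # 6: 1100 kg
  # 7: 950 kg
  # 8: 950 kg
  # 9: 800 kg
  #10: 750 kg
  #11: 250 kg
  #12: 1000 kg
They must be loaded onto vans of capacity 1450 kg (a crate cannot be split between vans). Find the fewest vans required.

Total = 1100 + 1000 + 950 + 950 + 900 + 800 + 750 + 400 + 350 + 350 + 250 + 250 = 8050 kg.
Lower bound: ⌈8050/1450⌉ = 6 vans.
Also, 7 crates each exceed 725 kg, and no two of those can share a van, so at least 7 vans are needed.
A packing using 7 vans:
  van 1: 1100 + 350 = 1450
  van 2: 1000 + 400 = 1400
  van 3: 950 + 350 = 1300
  van 4: 950 + 250 + 250 = 1450
  van 5: 900 = 900
  van 6: 800 = 800
  van 7: 750 = 750
This matches the lower bound, so 7 is optimal.

7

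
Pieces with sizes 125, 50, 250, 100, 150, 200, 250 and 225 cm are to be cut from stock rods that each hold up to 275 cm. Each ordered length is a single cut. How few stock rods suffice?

6

Total = 250 + 250 + 225 + 200 + 150 + 125 + 100 + 50 = 1350 cm.
Lower bound: ⌈1350/275⌉ = 5 stock rods.
A packing using 6 stock rods:
  stock rod 1: 250 = 250
  stock rod 2: 250 = 250
  stock rod 3: 225 + 50 = 275
  stock rod 4: 200 = 200
  stock rod 5: 150 + 125 = 275
  stock rod 6: 100 = 100
No arrangement into 5 stock rods stays within capacity, so 6 is optimal.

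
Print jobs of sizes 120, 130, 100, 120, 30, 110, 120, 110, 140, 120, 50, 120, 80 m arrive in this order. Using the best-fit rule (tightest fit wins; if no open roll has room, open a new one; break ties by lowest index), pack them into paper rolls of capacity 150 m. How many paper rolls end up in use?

11

  120 → roll 1 (new)  [load 120/150]
  130 → roll 2 (new)  [load 130/150]
  100 → roll 3 (new)  [load 100/150]
  120 → roll 4 (new)  [load 120/150]
  30 → roll 1  [load 150/150]
  110 → roll 5 (new)  [load 110/150]
  120 → roll 6 (new)  [load 120/150]
  110 → roll 7 (new)  [load 110/150]
  140 → roll 8 (new)  [load 140/150]
  120 → roll 9 (new)  [load 120/150]
  50 → roll 3  [load 150/150]
  120 → roll 10 (new)  [load 120/150]
  80 → roll 11 (new)  [load 80/150]
11 paper rolls opened.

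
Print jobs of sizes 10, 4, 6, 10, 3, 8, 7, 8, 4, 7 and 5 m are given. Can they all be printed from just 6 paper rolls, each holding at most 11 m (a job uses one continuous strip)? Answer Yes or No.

No

Total = 72 m; ⌈72/11⌉ = 7.
At least 7 paper rolls are required, but only 6 are allowed.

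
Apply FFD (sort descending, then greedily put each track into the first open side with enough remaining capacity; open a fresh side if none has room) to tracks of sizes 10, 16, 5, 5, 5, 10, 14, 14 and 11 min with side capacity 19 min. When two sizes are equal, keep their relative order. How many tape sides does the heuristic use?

Sorted descending: 16, 14, 14, 11, 10, 10, 5, 5, 5.
  16 → side 1 (new)  [load 16/19]
  14 → side 2 (new)  [load 14/19]
  14 → side 3 (new)  [load 14/19]
  11 → side 4 (new)  [load 11/19]
  10 → side 5 (new)  [load 10/19]
  10 → side 6 (new)  [load 10/19]
  5 → side 2  [load 19/19]
  5 → side 3  [load 19/19]
  5 → side 4  [load 16/19]
6 tape sides opened.

6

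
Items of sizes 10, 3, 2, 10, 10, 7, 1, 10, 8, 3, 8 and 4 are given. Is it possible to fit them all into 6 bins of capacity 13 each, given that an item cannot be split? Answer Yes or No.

Total = 76; ⌈76/13⌉ = 6.
7 items each exceed half the capacity and cannot share a bin, forcing at least 7 bins.
At least 7 bins are required, but only 6 are allowed.

No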